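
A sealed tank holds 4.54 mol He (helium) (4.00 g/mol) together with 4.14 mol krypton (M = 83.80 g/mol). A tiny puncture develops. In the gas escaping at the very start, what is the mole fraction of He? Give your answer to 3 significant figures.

0.834

The effusion rate of species i is ∝ p_i/√M_i ∝ n_i/√M_i.
Mole fraction of He in the effusate = (n_He/√M_He) / (n_He/√M_He + n_Kr/√M_Kr)
= (4.54/√4.00) / (4.54/√4.00 + 4.14/√83.80) = 2.270/(2.270 + 0.4522) = 0.834.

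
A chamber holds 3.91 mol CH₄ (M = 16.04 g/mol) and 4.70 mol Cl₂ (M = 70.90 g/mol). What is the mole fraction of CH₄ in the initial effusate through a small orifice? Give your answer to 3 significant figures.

0.636

Each component's effusion rate ∝ (its partial pressure)·(1/√M) ∝ n_i/√M_i.
x_CH₄(eff) = (n_CH₄/√M_CH₄) / (n_CH₄/√M_CH₄ + n_Cl₂/√M_Cl₂)
= (3.91/√16.04) / (3.91/√16.04 + 4.70/√70.90) = 0.9763/(0.9763 + 0.5582) = 0.636.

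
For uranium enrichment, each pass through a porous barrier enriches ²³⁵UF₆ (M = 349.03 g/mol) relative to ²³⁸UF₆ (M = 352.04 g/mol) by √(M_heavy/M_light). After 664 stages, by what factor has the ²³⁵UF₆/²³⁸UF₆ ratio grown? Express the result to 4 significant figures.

17.30

After 664 stages the ratio has grown by (√(352.04/349.03))^664 = (352.04/349.03)^(664/2).
= 1.00862^332 = 17.30.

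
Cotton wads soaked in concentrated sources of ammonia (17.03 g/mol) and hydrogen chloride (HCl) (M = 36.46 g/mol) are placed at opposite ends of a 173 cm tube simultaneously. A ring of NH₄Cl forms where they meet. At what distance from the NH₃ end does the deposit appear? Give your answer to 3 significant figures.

103 cm

The fronts meet when d_NH₃ + d_HCl = L with d_NH₃/d_HCl = √(M_HCl/M_NH₃) (Graham's law). Here √(M_HCl/M_NH₃) = √(36.46/17.03) = 1.463.
With d_NH₃ + d_HCl = 173 cm, d_HCl = 173/(1 + 1.463) = 70.23 cm.
d_NH₃ = 173 − 70.23 = 103 cm.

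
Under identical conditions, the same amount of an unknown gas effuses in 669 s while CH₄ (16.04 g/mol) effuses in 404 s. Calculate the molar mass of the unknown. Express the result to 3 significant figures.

From Graham's law, t_X/t_CH₄ = √(M_X/M_CH₄).
669/404 = 1.656 = √(M_X/16.04)
M_X = 16.04 × 1.656² = 16.04 × 2.742 = 44.0 g/mol

44.0 g/mol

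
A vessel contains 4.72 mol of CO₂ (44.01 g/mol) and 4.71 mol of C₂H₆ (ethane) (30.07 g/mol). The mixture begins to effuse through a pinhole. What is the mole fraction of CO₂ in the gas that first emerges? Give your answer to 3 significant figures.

Each component's effusion rate ∝ (its partial pressure)·(1/√M) ∝ n_i/√M_i.
Mole fraction of CO₂ in the effusate = (n_CO₂/√M_CO₂) / (n_CO₂/√M_CO₂ + n_C₂H₆/√M_C₂H₆)
= (4.72/√44.01) / (4.72/√44.01 + 4.71/√30.07) = 0.7115/(0.7115 + 0.8589) = 0.453.

0.453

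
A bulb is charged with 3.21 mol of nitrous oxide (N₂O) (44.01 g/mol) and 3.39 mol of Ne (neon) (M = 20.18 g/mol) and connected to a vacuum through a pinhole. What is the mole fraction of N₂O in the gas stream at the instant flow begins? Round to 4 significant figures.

Rate_i ∝ x_i/√M_i (Graham's law weighted by mole fraction), so the effusate composition follows n_i/√M_i.
x_N₂O(eff) = (n_N₂O/√M_N₂O) / (n_N₂O/√M_N₂O + n_Ne/√M_Ne)
= (3.21/√44.01) / (3.21/√44.01 + 3.39/√20.18) = 0.4839/(0.4839 + 0.7546) = 0.3907.

0.3907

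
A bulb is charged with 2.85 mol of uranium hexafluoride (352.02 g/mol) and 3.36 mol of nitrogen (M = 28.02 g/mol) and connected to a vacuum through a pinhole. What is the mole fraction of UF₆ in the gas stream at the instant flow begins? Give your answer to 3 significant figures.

0.193

Each component's effusion rate ∝ (its partial pressure)·(1/√M) ∝ n_i/√M_i.
x_UF₆(eff) = (n_UF₆/√M_UF₆) / (n_UF₆/√M_UF₆ + n_N₂/√M_N₂)
= (2.85/√352.02) / (2.85/√352.02 + 3.36/√28.02) = 0.1519/(0.1519 + 0.6348) = 0.193.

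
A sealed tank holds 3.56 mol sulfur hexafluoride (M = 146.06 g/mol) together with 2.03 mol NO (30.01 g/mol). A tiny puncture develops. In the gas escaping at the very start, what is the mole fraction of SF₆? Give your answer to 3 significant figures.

The effusion rate of species i is ∝ p_i/√M_i ∝ n_i/√M_i.
x_SF₆(eff) = (n_SF₆/√M_SF₆) / (n_SF₆/√M_SF₆ + n_NO/√M_NO)
= (3.56/√146.06) / (3.56/√146.06 + 2.03/√30.01) = 0.2946/(0.2946 + 0.3706) = 0.443.

0.443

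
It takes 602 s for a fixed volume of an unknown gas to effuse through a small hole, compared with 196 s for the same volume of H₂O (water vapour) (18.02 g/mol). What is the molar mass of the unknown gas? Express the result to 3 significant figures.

Since effusion rate ∝ 1/√M, t_X/t_H₂O = √(M_X/M_H₂O).
602/196 = 3.071 = √(M_X/18.02)
M_X = 18.02 × 3.071² = 18.02 × 9.434 = 170 g/mol

170 g/mol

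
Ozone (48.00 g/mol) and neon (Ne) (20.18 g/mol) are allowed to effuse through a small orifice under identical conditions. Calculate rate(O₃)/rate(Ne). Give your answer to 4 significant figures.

0.6484

Using Graham's law: rate_O₃/rate_Ne = √(M_Ne/M_O₃) = √(20.18/48.00) = √0.4204 = 0.6484.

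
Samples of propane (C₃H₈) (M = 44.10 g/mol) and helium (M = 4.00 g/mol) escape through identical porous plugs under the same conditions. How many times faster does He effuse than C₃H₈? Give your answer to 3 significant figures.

3.32

By Graham's law, rate_He/rate_C₃H₈ = √(M_C₃H₈/M_He) = √(44.10/4.00) = √11.03 = 3.32.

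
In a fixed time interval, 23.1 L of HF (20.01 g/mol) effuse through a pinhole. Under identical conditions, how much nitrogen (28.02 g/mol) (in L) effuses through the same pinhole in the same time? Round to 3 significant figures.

19.5 L

Graham's law gives rate_N₂/rate_HF = √(M_HF/M_N₂) = √(20.01/28.02) = √0.7141 = 0.8451.
So the volume for N₂ is 23.1 × 0.8451 = 19.5 L.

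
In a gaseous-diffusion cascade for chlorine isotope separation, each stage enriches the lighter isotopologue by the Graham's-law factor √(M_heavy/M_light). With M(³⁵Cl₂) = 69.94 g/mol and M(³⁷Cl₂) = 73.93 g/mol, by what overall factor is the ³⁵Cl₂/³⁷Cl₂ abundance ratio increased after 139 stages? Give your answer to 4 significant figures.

Overall factor = α^139 with α = √(73.93/69.94), i.e. (73.93/69.94)^(139/2).
= 1.05705^(139/2) = 47.27.

47.27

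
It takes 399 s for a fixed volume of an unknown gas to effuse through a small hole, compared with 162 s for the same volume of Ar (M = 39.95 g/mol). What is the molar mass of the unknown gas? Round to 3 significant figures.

242 g/mol

From Graham's law, t_X/t_Ar = √(M_X/M_Ar).
399/162 = 2.463 = √(M_X/39.95)
M_X = 39.95 × 2.463² = 39.95 × 6.066 = 242 g/mol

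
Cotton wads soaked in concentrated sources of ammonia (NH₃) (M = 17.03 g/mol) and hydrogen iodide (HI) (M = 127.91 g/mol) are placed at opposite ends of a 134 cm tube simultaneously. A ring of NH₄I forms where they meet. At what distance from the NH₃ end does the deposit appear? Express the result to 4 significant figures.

98.18 cm

The fronts meet when d_NH₃ + d_HI = L with d_NH₃/d_HI = √(M_HI/M_NH₃) (Graham's law). Here √(M_HI/M_NH₃) = √(127.91/17.03) = 2.741.
With d_NH₃ + d_HI = 134 cm, d_HI = 134/(1 + 2.741) = 35.82 cm.
d_NH₃ = 134 − 35.82 = 98.18 cm.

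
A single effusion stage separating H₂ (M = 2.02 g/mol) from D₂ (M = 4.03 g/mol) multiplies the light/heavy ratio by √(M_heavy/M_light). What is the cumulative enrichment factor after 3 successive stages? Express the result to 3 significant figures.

Overall factor = α^3 with α = √(4.03/2.02), i.e. (4.03/2.02)^(3/2).
= 1.99505^(3/2) = 2.82.

2.82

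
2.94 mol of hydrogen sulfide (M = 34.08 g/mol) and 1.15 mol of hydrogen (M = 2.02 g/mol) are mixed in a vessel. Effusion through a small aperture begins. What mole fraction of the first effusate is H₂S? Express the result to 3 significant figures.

Effusion rate of each component ∝ n_i/√M_i (partial pressure × 1/√M).
Mole fraction of H₂S in the effusate = (n_H₂S/√M_H₂S) / (n_H₂S/√M_H₂S + n_H₂/√M_H₂)
= (2.94/√34.08) / (2.94/√34.08 + 1.15/√2.02) = 0.5036/(0.5036 + 0.8091) = 0.384.

0.384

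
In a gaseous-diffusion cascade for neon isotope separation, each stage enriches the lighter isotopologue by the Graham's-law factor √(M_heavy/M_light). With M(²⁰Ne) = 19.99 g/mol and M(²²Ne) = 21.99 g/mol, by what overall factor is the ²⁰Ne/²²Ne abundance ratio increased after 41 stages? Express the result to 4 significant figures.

7.062

Overall factor = α^41 with α = √(21.99/19.99), i.e. (21.99/19.99)^(41/2).
= 1.10005^(41/2) = 7.062.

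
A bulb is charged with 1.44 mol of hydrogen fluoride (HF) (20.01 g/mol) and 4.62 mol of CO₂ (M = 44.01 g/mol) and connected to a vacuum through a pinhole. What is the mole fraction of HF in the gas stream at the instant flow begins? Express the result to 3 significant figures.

0.316

The effusion rate of species i is ∝ p_i/√M_i ∝ n_i/√M_i.
So x_HF in the escaping gas = (n_HF/√M_HF) / Σ(n_i/√M_i)
= (1.44/√20.01) / (1.44/√20.01 + 4.62/√44.01) = 0.3219/(0.3219 + 0.6964) = 0.316.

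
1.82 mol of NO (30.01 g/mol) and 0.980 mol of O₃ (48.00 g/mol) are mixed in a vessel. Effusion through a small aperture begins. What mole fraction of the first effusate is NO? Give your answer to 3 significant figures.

0.701

Each component's effusion rate ∝ (its partial pressure)·(1/√M) ∝ n_i/√M_i.
So x_NO in the escaping gas = (n_NO/√M_NO) / Σ(n_i/√M_i)
= (1.82/√30.01) / (1.82/√30.01 + 0.980/√48.00) = 0.3322/(0.3322 + 0.1415) = 0.701.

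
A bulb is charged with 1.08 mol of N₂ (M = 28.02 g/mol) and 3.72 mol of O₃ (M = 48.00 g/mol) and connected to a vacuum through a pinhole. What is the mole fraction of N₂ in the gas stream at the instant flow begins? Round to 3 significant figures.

Rate_i ∝ x_i/√M_i (Graham's law weighted by mole fraction), so the effusate composition follows n_i/√M_i.
Mole fraction of N₂ in the effusate = (n_N₂/√M_N₂) / (n_N₂/√M_N₂ + n_O₃/√M_O₃)
= (1.08/√28.02) / (1.08/√28.02 + 3.72/√48.00) = 0.2040/(0.2040 + 0.5369) = 0.275.

0.275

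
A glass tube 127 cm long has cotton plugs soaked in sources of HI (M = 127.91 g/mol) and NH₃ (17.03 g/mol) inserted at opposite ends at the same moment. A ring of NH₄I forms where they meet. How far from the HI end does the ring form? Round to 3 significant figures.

In equal time, each gas travels a distance ∝ its rate ∝ 1/√M, so d_HI/d_NH₃ = √(M_NH₃/M_HI) = √(17.03/127.91) = 0.3649.
With d_HI + d_NH₃ = 127 cm, d_NH₃ = 127/(1 + 0.3649) = 93.05 cm.
d_HI = 127 − 93.05 = 34.0 cm.

34.0 cm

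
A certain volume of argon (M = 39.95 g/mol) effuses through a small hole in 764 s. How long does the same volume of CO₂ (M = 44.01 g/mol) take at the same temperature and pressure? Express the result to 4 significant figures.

Since effusion rate ∝ 1/√M, t_CO₂/t_Ar = √(M_CO₂/M_Ar) = √(44.01/39.95) = √1.102 = 1.050.
So the time for CO₂ is 764 × 1.050 = 801.9 s.

801.9 s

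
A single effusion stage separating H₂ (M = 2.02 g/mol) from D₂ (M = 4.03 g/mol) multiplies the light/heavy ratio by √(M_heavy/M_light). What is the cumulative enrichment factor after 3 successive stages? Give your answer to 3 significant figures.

2.82

After 3 stages the ratio has grown by (√(4.03/2.02))^3 = (4.03/2.02)^(3/2).
= 1.99505^(3/2) = 2.82.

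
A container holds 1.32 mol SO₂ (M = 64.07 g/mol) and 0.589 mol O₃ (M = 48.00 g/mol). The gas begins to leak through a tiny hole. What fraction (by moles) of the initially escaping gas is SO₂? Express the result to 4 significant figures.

0.6598

Effusion rate of each component ∝ n_i/√M_i (partial pressure × 1/√M).
x_SO₂(eff) = (n_SO₂/√M_SO₂) / (n_SO₂/√M_SO₂ + n_O₃/√M_O₃)
= (1.32/√64.07) / (1.32/√64.07 + 0.589/√48.00) = 0.1649/(0.1649 + 0.08501) = 0.6598.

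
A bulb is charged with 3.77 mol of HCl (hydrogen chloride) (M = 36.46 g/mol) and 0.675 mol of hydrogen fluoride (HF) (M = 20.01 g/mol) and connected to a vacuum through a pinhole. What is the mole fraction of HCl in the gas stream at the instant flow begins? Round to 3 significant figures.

0.805

Each component's effusion rate ∝ (its partial pressure)·(1/√M) ∝ n_i/√M_i.
So x_HCl in the escaping gas = (n_HCl/√M_HCl) / Σ(n_i/√M_i)
= (3.77/√36.46) / (3.77/√36.46 + 0.675/√20.01) = 0.6244/(0.6244 + 0.1509) = 0.805.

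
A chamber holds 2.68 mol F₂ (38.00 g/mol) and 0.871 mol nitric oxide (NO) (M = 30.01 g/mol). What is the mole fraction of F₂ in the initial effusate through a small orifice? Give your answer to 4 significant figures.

0.7322

Each component's effusion rate ∝ (its partial pressure)·(1/√M) ∝ n_i/√M_i.
Mole fraction of F₂ in the effusate = (n_F₂/√M_F₂) / (n_F₂/√M_F₂ + n_NO/√M_NO)
= (2.68/√38.00) / (2.68/√38.00 + 0.871/√30.01) = 0.4348/(0.4348 + 0.1590) = 0.7322.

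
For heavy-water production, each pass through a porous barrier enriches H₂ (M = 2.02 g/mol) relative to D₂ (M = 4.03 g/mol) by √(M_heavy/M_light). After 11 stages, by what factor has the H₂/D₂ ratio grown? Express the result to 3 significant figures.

44.6

Each stage multiplies the ratio by α = √(4.03/2.02), so after 11 stages the overall factor is α^11 = (4.03/2.02)^(11/2).
= 1.99505^(11/2) = 44.6.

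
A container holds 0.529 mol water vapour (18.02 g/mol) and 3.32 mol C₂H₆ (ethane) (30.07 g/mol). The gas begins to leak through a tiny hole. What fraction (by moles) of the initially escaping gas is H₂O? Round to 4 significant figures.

0.1707

The effusion rate of species i is ∝ p_i/√M_i ∝ n_i/√M_i.
Mole fraction of H₂O in the effusate = (n_H₂O/√M_H₂O) / (n_H₂O/√M_H₂O + n_C₂H₆/√M_C₂H₆)
= (0.529/√18.02) / (0.529/√18.02 + 3.32/√30.07) = 0.1246/(0.1246 + 0.6054) = 0.1707.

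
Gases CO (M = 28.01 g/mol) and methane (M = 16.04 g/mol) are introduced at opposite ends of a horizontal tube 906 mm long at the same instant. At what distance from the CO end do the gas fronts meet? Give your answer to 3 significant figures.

The fronts meet when d_CO + d_CH₄ = L with d_CO/d_CH₄ = √(M_CH₄/M_CO) (Graham's law). Here √(M_CH₄/M_CO) = √(16.04/28.01) = 0.7567.
With d_CO + d_CH₄ = 906 mm, d_CH₄ = 906/(1 + 0.7567) = 515.7 mm.
d_CO = 906 − 515.7 = 390 mm.

390 mm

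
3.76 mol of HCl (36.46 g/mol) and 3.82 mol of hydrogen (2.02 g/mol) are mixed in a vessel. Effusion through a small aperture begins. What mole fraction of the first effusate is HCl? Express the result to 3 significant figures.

0.188

Effusion rate of each component ∝ n_i/√M_i (partial pressure × 1/√M).
x_HCl(eff) = (n_HCl/√M_HCl) / (n_HCl/√M_HCl + n_H₂/√M_H₂)
= (3.76/√36.46) / (3.76/√36.46 + 3.82/√2.02) = 0.6227/(0.6227 + 2.688) = 0.188.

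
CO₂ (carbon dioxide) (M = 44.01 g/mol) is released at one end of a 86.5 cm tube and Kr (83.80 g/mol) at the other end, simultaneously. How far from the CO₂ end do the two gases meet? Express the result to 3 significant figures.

50.2 cm

Distances travelled in equal time are proportional to diffusion rates, so d_CO₂/d_Kr = √(M_Kr/M_CO₂) = √(83.80/44.01) = 1.380.
With d_CO₂ + d_Kr = 86.5 cm, d_Kr = 86.5/(1 + 1.380) = 36.35 cm.
d_CO₂ = 86.5 − 36.35 = 50.2 cm.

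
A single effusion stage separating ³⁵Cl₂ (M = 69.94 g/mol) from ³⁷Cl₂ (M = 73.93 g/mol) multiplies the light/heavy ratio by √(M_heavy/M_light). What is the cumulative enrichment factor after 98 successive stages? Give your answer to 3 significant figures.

15.2

Each stage multiplies the ratio by α = √(73.93/69.94), so after 98 stages the overall factor is α^98 = (73.93/69.94)^(98/2).
= 1.05705^49 = 15.2.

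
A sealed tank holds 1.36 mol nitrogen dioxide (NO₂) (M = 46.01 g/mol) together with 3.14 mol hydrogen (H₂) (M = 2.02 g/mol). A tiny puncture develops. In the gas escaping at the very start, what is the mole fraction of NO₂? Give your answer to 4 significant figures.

Rate_i ∝ x_i/√M_i (Graham's law weighted by mole fraction), so the effusate composition follows n_i/√M_i.
x_NO₂(eff) = (n_NO₂/√M_NO₂) / (n_NO₂/√M_NO₂ + n_H₂/√M_H₂)
= (1.36/√46.01) / (1.36/√46.01 + 3.14/√2.02) = 0.2005/(0.2005 + 2.209) = 0.08320.

0.08320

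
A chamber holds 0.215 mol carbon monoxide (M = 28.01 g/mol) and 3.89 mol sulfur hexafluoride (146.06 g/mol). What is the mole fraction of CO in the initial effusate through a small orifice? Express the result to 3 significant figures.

0.112

Effusion rate of each component ∝ n_i/√M_i (partial pressure × 1/√M).
Mole fraction of CO in the effusate = (n_CO/√M_CO) / (n_CO/√M_CO + n_SF₆/√M_SF₆)
= (0.215/√28.01) / (0.215/√28.01 + 3.89/√146.06) = 0.04062/(0.04062 + 0.3219) = 0.112.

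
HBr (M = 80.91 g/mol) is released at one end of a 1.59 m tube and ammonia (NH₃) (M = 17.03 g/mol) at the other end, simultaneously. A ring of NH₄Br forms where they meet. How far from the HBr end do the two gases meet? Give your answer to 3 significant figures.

Distances travelled in equal time are proportional to diffusion rates, so d_HBr/d_NH₃ = √(M_NH₃/M_HBr) = √(17.03/80.91) = 0.4588.
With d_HBr + d_NH₃ = 1.59 m, d_NH₃ = 1.59/(1 + 0.4588) = 1.090 m.
d_HBr = 1.59 − 1.090 = 0.500 m.

0.500 m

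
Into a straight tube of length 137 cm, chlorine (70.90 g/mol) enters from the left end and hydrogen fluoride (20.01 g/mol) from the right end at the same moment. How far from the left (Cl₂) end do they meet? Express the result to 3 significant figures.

Graham's law gives d_Cl₂/d_HF = rate_Cl₂/rate_HF = √(M_HF/M_Cl₂) = √(20.01/70.90) = 0.5313.
With d_Cl₂ + d_HF = 137 cm, d_HF = 137/(1 + 0.5313) = 89.47 cm.
d_Cl₂ = 137 − 89.47 = 47.5 cm.

47.5 cm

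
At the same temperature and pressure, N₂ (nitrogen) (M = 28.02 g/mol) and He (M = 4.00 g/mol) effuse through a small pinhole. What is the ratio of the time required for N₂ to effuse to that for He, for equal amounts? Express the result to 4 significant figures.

2.647

Graham's law gives t_N₂/t_He = √(M_N₂/M_He) = √(28.02/4.00) = √7.005 = 2.647.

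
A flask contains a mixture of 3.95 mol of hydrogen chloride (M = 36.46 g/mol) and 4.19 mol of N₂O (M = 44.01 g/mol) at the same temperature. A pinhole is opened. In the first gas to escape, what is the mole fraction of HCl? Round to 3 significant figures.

0.509

Effusion rate of each component ∝ n_i/√M_i (partial pressure × 1/√M).
Mole fraction of HCl in the effusate = (n_HCl/√M_HCl) / (n_HCl/√M_HCl + n_N₂O/√M_N₂O)
= (3.95/√36.46) / (3.95/√36.46 + 4.19/√44.01) = 0.6542/(0.6542 + 0.6316) = 0.509.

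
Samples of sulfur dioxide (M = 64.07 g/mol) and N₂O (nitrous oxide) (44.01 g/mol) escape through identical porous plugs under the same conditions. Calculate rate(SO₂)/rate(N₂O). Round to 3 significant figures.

From Graham's law, rate_SO₂/rate_N₂O = √(M_N₂O/M_SO₂) = √(44.01/64.07) = √0.6869 = 0.829.

0.829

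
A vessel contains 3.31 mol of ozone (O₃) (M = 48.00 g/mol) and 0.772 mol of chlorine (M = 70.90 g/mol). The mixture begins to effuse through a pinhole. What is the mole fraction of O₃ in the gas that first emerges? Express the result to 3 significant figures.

0.839

Rate_i ∝ x_i/√M_i (Graham's law weighted by mole fraction), so the effusate composition follows n_i/√M_i.
Mole fraction of O₃ in the effusate = (n_O₃/√M_O₃) / (n_O₃/√M_O₃ + n_Cl₂/√M_Cl₂)
= (3.31/√48.00) / (3.31/√48.00 + 0.772/√70.90) = 0.4778/(0.4778 + 0.09168) = 0.839.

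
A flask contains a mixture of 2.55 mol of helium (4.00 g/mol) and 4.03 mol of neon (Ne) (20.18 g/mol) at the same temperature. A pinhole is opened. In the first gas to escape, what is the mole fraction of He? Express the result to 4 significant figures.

Rate_i ∝ x_i/√M_i (Graham's law weighted by mole fraction), so the effusate composition follows n_i/√M_i.
So x_He in the escaping gas = (n_He/√M_He) / Σ(n_i/√M_i)
= (2.55/√4.00) / (2.55/√4.00 + 4.03/√20.18) = 1.275/(1.275 + 0.8971) = 0.5870.

0.5870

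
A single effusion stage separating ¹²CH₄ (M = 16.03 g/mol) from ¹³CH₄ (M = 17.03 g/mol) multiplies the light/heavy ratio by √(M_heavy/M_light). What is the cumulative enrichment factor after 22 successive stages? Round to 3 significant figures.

Overall factor = α^22 with α = √(17.03/16.03), i.e. (17.03/16.03)^(22/2).
= 1.06238^11 = 1.95.

1.95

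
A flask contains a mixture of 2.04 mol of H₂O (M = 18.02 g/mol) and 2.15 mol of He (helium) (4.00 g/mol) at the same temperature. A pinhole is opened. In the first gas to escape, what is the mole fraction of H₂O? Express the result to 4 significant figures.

Each component's effusion rate ∝ (its partial pressure)·(1/√M) ∝ n_i/√M_i.
x_H₂O(eff) = (n_H₂O/√M_H₂O) / (n_H₂O/√M_H₂O + n_He/√M_He)
= (2.04/√18.02) / (2.04/√18.02 + 2.15/√4.00) = 0.4806/(0.4806 + 1.075) = 0.3089.

0.3089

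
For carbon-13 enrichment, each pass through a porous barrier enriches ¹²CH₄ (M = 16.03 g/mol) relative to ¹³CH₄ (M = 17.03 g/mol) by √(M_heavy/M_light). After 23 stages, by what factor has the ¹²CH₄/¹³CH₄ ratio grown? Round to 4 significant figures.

2.006

The single-stage factor is √(M_heavy/M_light), so 23 stages give [√(17.03/16.03)]^23 = (17.03/16.03)^(23/2).
= 1.06238^(23/2) = 2.006.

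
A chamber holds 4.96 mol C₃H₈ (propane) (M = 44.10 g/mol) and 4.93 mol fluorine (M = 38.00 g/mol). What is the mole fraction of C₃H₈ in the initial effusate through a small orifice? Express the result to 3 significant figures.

Effusion rate of each component ∝ n_i/√M_i (partial pressure × 1/√M).
x_C₃H₈(eff) = (n_C₃H₈/√M_C₃H₈) / (n_C₃H₈/√M_C₃H₈ + n_F₂/√M_F₂)
= (4.96/√44.10) / (4.96/√44.10 + 4.93/√38.00) = 0.7469/(0.7469 + 0.7998) = 0.483.

0.483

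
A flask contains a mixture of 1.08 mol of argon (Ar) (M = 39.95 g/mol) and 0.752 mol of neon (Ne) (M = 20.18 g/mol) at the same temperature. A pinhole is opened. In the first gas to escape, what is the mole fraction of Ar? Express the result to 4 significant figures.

Each component's effusion rate ∝ (its partial pressure)·(1/√M) ∝ n_i/√M_i.
So x_Ar in the escaping gas = (n_Ar/√M_Ar) / Σ(n_i/√M_i)
= (1.08/√39.95) / (1.08/√39.95 + 0.752/√20.18) = 0.1709/(0.1709 + 0.1674) = 0.5051.

0.5051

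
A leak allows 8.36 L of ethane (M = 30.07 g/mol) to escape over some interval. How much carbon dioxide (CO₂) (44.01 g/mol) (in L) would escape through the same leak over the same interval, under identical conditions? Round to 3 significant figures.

6.91 L

Using Graham's law: rate_CO₂/rate_C₂H₆ = √(M_C₂H₆/M_CO₂) = √(30.07/44.01) = √0.6833 = 0.8266.
So the volume for CO₂ is 8.36 × 0.8266 = 6.91 L.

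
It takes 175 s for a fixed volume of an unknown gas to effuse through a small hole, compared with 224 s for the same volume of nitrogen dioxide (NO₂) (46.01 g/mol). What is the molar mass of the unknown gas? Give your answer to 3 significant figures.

By Graham's law, t_X/t_NO₂ = √(M_X/M_NO₂).
175/224 = 0.7812 = √(M_X/46.01)
M_X = 46.01 × 0.7812² = 46.01 × 0.6104 = 28.1 g/mol

28.1 g/mol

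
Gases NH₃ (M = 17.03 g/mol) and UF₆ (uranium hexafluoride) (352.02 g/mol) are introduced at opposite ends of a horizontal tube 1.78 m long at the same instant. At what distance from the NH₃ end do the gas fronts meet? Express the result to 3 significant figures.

1.46 m

Distances travelled in equal time are proportional to diffusion rates, so d_NH₃/d_UF₆ = √(M_UF₆/M_NH₃) = √(352.02/17.03) = 4.546.
With d_NH₃ + d_UF₆ = 1.78 m, d_UF₆ = 1.78/(1 + 4.546) = 0.3209 m.
d_NH₃ = 1.78 − 0.3209 = 1.46 m.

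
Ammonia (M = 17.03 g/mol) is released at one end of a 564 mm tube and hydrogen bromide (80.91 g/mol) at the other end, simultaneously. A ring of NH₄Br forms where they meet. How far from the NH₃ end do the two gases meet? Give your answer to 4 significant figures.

386.6 mm

In equal time, each gas travels a distance ∝ its rate ∝ 1/√M, so d_NH₃/d_HBr = √(M_HBr/M_NH₃) = √(80.91/17.03) = 2.180.
With d_NH₃ + d_HBr = 564 mm, d_HBr = 564/(1 + 2.180) = 177.4 mm.
d_NH₃ = 564 − 177.4 = 386.6 mm.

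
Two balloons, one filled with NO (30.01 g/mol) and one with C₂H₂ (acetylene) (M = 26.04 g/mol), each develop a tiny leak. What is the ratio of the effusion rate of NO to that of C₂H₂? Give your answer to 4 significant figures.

0.9315

By Graham's law, rate_NO/rate_C₂H₂ = √(M_C₂H₂/M_NO) = √(26.04/30.01) = √0.8677 = 0.9315.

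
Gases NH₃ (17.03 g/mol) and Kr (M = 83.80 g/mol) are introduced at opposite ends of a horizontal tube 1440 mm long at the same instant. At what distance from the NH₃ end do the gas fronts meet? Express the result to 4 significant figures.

992.6 mm

The fronts meet when d_NH₃ + d_Kr = L with d_NH₃/d_Kr = √(M_Kr/M_NH₃) (Graham's law). Here √(M_Kr/M_NH₃) = √(83.80/17.03) = 2.218.
With d_NH₃ + d_Kr = 1440 mm, d_Kr = 1440/(1 + 2.218) = 447.4 mm.
d_NH₃ = 1440 − 447.4 = 992.6 mm.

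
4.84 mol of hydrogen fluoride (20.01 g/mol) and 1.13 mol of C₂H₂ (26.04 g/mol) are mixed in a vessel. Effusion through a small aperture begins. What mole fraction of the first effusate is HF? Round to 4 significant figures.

Each component's effusion rate ∝ (its partial pressure)·(1/√M) ∝ n_i/√M_i.
x_HF(eff) = (n_HF/√M_HF) / (n_HF/√M_HF + n_C₂H₂/√M_C₂H₂)
= (4.84/√20.01) / (4.84/√20.01 + 1.13/√26.04) = 1.082/(1.082 + 0.2214) = 0.8301.

0.8301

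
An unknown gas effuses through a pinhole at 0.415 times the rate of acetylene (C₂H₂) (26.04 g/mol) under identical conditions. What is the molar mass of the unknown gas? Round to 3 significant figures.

151 g/mol

Graham's law gives rate_X/rate_C₂H₂ = √(M_C₂H₂/M_X).
0.415 = √(26.04/M_X)
M_X = 26.04 / 0.415² = 26.04 / 0.1722 = 151 g/mol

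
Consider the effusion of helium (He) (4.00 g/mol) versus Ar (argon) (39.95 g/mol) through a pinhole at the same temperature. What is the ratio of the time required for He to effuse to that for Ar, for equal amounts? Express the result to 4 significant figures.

0.3164

From Graham's law, t_He/t_Ar = √(M_He/M_Ar) = √(4.00/39.95) = √0.1001 = 0.3164.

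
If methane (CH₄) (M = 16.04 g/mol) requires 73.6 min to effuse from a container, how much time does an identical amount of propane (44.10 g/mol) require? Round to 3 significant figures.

122 min

Using Graham's law: t_C₃H₈/t_CH₄ = √(M_C₃H₈/M_CH₄) = √(44.10/16.04) = √2.749 = 1.658.
So the time for C₃H₈ is 73.6 × 1.658 = 122 min.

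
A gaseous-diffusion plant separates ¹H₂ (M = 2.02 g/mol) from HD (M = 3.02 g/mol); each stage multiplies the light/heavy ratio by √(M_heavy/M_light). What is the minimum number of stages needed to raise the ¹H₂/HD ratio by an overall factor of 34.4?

18

With α = √(3.02/2.02) per stage, ln α = ½ ln(1.49505) = 0.2011.
Need α^N ≥ 34.4 ⇒ N ≥ ln(34.4) / ln α = 3.538 / 0.2011 = 17.60.
Rounding up, N = 18 stages.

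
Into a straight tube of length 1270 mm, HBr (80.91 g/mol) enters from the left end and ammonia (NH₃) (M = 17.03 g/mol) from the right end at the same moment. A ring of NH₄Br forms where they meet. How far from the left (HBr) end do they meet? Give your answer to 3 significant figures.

399 mm

The fronts meet when d_HBr + d_NH₃ = L with d_HBr/d_NH₃ = √(M_NH₃/M_HBr) (Graham's law). Here √(M_NH₃/M_HBr) = √(17.03/80.91) = 0.4588.
With d_HBr + d_NH₃ = 1270 mm, d_NH₃ = 1270/(1 + 0.4588) = 870.6 mm.
d_HBr = 1270 − 870.6 = 399 mm.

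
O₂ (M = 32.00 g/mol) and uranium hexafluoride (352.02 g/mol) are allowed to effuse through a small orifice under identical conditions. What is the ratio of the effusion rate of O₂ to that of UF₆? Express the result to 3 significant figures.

3.32

By Graham's law, rate_O₂/rate_UF₆ = √(M_UF₆/M_O₂) = √(352.02/32.00) = √11.00 = 3.32.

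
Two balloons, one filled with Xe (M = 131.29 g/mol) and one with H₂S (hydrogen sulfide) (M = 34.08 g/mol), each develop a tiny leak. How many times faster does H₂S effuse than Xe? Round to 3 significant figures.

1.96

Since effusion rate ∝ 1/√M, rate_H₂S/rate_Xe = √(M_Xe/M_H₂S) = √(131.29/34.08) = √3.852 = 1.96.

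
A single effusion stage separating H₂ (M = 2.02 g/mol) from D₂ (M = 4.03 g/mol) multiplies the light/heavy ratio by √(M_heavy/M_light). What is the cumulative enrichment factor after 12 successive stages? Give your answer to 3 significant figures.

63.1

Each stage multiplies the ratio by α = √(4.03/2.02), so after 12 stages the overall factor is α^12 = (4.03/2.02)^(12/2).
= 1.99505^6 = 63.1.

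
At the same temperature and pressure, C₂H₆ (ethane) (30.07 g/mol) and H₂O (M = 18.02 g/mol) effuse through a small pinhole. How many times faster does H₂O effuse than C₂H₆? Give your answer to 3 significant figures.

1.29

By Graham's law, rate_H₂O/rate_C₂H₆ = √(M_C₂H₆/M_H₂O) = √(30.07/18.02) = √1.669 = 1.29.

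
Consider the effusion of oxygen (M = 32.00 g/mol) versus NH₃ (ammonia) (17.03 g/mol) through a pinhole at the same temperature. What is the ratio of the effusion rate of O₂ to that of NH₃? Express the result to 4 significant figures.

0.7295

Graham's law gives rate_O₂/rate_NH₃ = √(M_NH₃/M_O₂) = √(17.03/32.00) = √0.5322 = 0.7295.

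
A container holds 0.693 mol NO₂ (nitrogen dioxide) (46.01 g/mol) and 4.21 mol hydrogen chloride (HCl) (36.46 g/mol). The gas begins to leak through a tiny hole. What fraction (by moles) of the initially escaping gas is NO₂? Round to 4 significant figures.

Rate_i ∝ x_i/√M_i (Graham's law weighted by mole fraction), so the effusate composition follows n_i/√M_i.
x_NO₂(eff) = (n_NO₂/√M_NO₂) / (n_NO₂/√M_NO₂ + n_HCl/√M_HCl)
= (0.693/√46.01) / (0.693/√46.01 + 4.21/√36.46) = 0.1022/(0.1022 + 0.6972) = 0.1278.

0.1278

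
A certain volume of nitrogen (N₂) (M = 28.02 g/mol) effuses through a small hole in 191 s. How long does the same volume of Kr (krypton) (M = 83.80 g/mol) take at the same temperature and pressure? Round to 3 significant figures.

330 s

Since effusion rate ∝ 1/√M, t_Kr/t_N₂ = √(M_Kr/M_N₂) = √(83.80/28.02) = √2.991 = 1.729.
So the time for Kr is 191 × 1.729 = 330 s.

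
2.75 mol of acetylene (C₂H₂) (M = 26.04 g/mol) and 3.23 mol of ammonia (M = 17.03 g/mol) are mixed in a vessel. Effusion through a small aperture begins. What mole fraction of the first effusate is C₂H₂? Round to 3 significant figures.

0.408

Each component's effusion rate ∝ (its partial pressure)·(1/√M) ∝ n_i/√M_i.
Mole fraction of C₂H₂ in the effusate = (n_C₂H₂/√M_C₂H₂) / (n_C₂H₂/√M_C₂H₂ + n_NH₃/√M_NH₃)
= (2.75/√26.04) / (2.75/√26.04 + 3.23/√17.03) = 0.5389/(0.5389 + 0.7827) = 0.408.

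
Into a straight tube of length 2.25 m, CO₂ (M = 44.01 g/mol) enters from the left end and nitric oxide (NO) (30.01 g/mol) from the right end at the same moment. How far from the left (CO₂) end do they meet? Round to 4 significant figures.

1.018 m

Distances travelled in equal time are proportional to diffusion rates, so d_CO₂/d_NO = √(M_NO/M_CO₂) = √(30.01/44.01) = 0.8258.
With d_CO₂ + d_NO = 2.25 m, d_NO = 2.25/(1 + 0.8258) = 1.232 m.
d_CO₂ = 2.25 − 1.232 = 1.018 m.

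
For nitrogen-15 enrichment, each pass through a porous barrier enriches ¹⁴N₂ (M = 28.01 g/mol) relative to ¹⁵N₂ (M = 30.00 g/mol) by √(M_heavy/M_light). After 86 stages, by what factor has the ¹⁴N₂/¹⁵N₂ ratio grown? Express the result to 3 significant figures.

Overall factor = α^86 with α = √(30.00/28.01), i.e. (30.00/28.01)^(86/2).
= 1.07105^43 = 19.1.

19.1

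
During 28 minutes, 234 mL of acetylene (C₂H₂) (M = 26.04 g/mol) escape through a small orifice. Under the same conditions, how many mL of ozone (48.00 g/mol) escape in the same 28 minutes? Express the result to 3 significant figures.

172 mL

From Graham's law, rate_O₃/rate_C₂H₂ = √(M_C₂H₂/M_O₃) = √(26.04/48.00) = √0.5425 = 0.7365.
So the volume for O₃ is 234 × 0.7365 = 172 mL.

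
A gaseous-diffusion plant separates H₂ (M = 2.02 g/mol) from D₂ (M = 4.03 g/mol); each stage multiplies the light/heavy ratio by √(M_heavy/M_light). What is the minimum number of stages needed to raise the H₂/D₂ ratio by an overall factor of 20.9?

9

Per stage α = (4.03/2.02)^(1/2) = 1.99505^0.5, giving ln α = 0.3453.
Need α^N ≥ 20.9 ⇒ N ≥ ln(20.9) / ln α = 3.040 / 0.3453 = 8.80.
Rounding up, N = 9 stages.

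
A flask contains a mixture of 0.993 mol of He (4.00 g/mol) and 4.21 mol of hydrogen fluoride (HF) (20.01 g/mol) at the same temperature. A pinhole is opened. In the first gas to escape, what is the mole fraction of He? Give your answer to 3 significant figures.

0.345

Rate_i ∝ x_i/√M_i (Graham's law weighted by mole fraction), so the effusate composition follows n_i/√M_i.
x_He(eff) = (n_He/√M_He) / (n_He/√M_He + n_HF/√M_HF)
= (0.993/√4.00) / (0.993/√4.00 + 4.21/√20.01) = 0.4965/(0.4965 + 0.9411) = 0.345.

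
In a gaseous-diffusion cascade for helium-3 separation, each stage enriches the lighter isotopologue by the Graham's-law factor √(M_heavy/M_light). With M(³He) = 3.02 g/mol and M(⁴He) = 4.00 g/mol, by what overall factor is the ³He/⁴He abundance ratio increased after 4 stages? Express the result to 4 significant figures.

After 4 stages the ratio has grown by (√(4.00/3.02))^4 = (4.00/3.02)^(4/2).
= 1.32450^2 = 1.754.

1.754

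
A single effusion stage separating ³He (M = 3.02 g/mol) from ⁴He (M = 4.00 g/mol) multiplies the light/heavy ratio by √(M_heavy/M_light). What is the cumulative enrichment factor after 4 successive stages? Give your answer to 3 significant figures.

The single-stage factor is √(M_heavy/M_light), so 4 stages give [√(4.00/3.02)]^4 = (4.00/3.02)^(4/2).
= 1.32450^2 = 1.75.

1.75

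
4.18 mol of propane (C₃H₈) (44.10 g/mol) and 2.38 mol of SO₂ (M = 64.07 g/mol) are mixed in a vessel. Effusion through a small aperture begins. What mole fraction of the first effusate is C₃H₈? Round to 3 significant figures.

0.679

Rate_i ∝ x_i/√M_i (Graham's law weighted by mole fraction), so the effusate composition follows n_i/√M_i.
So x_C₃H₈ in the escaping gas = (n_C₃H₈/√M_C₃H₈) / Σ(n_i/√M_i)
= (4.18/√44.10) / (4.18/√44.10 + 2.38/√64.07) = 0.6294/(0.6294 + 0.2973) = 0.679.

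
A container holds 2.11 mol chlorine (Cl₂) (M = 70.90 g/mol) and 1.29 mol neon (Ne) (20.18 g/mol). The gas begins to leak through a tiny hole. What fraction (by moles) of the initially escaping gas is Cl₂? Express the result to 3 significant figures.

Rate_i ∝ x_i/√M_i (Graham's law weighted by mole fraction), so the effusate composition follows n_i/√M_i.
Mole fraction of Cl₂ in the effusate = (n_Cl₂/√M_Cl₂) / (n_Cl₂/√M_Cl₂ + n_Ne/√M_Ne)
= (2.11/√70.90) / (2.11/√70.90 + 1.29/√20.18) = 0.2506/(0.2506 + 0.2872) = 0.466.

0.466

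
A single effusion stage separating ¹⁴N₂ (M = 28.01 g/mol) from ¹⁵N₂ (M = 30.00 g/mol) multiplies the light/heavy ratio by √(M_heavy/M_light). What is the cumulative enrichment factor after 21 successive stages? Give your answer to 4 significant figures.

2.056

Overall factor = α^21 with α = √(30.00/28.01), i.e. (30.00/28.01)^(21/2).
= 1.07105^(21/2) = 2.056.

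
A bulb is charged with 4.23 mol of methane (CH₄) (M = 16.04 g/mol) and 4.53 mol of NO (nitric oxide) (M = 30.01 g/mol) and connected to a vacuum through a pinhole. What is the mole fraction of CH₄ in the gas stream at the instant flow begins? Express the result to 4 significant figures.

0.5609

Effusion rate of each component ∝ n_i/√M_i (partial pressure × 1/√M).
Mole fraction of CH₄ in the effusate = (n_CH₄/√M_CH₄) / (n_CH₄/√M_CH₄ + n_NO/√M_NO)
= (4.23/√16.04) / (4.23/√16.04 + 4.53/√30.01) = 1.056/(1.056 + 0.8269) = 0.5609.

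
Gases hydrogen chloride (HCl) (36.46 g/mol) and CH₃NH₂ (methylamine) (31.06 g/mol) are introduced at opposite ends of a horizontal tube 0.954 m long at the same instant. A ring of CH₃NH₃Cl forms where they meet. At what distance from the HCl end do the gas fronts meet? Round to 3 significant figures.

In equal time, each gas travels a distance ∝ its rate ∝ 1/√M, so d_HCl/d_CH₃NH₂ = √(M_CH₃NH₂/M_HCl) = √(31.06/36.46) = 0.9230.
With d_HCl + d_CH₃NH₂ = 0.954 m, d_CH₃NH₂ = 0.954/(1 + 0.9230) = 0.4961 m.
d_HCl = 0.954 − 0.4961 = 0.458 m.

0.458 m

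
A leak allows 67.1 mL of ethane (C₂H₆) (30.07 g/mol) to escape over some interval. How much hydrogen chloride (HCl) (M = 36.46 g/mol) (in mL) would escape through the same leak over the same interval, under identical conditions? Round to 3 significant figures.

60.9 mL

Graham's law gives rate_HCl/rate_C₂H₆ = √(M_C₂H₆/M_HCl) = √(30.07/36.46) = √0.8247 = 0.9082.
So the volume for HCl is 67.1 × 0.9082 = 60.9 mL.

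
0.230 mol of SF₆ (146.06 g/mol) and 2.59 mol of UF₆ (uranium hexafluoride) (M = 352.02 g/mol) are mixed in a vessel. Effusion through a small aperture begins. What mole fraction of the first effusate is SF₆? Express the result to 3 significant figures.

Each component's effusion rate ∝ (its partial pressure)·(1/√M) ∝ n_i/√M_i.
x_SF₆(eff) = (n_SF₆/√M_SF₆) / (n_SF₆/√M_SF₆ + n_UF₆/√M_UF₆)
= (0.230/√146.06) / (0.230/√146.06 + 2.59/√352.02) = 0.01903/(0.01903 + 0.1380) = 0.121.

0.121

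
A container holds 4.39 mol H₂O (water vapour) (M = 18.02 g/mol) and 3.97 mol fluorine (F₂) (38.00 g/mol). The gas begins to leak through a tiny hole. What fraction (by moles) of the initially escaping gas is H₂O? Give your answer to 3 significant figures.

0.616

Effusion rate of each component ∝ n_i/√M_i (partial pressure × 1/√M).
x_H₂O(eff) = (n_H₂O/√M_H₂O) / (n_H₂O/√M_H₂O + n_F₂/√M_F₂)
= (4.39/√18.02) / (4.39/√18.02 + 3.97/√38.00) = 1.034/(1.034 + 0.6440) = 0.616.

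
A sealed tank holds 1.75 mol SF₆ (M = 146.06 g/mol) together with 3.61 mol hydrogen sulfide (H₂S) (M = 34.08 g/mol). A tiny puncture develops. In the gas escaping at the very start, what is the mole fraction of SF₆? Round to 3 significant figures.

0.190

The effusion rate of species i is ∝ p_i/√M_i ∝ n_i/√M_i.
Mole fraction of SF₆ in the effusate = (n_SF₆/√M_SF₆) / (n_SF₆/√M_SF₆ + n_H₂S/√M_H₂S)
= (1.75/√146.06) / (1.75/√146.06 + 3.61/√34.08) = 0.1448/(0.1448 + 0.6184) = 0.190.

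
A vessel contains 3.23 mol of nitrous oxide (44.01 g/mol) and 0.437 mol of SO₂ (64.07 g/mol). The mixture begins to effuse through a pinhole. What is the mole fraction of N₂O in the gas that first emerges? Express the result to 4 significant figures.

Rate_i ∝ x_i/√M_i (Graham's law weighted by mole fraction), so the effusate composition follows n_i/√M_i.
Mole fraction of N₂O in the effusate = (n_N₂O/√M_N₂O) / (n_N₂O/√M_N₂O + n_SO₂/√M_SO₂)
= (3.23/√44.01) / (3.23/√44.01 + 0.437/√64.07) = 0.4869/(0.4869 + 0.05460) = 0.8992.

0.8992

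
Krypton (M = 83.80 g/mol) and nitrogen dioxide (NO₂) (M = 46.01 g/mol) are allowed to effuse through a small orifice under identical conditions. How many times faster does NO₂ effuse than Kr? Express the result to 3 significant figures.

From Graham's law, rate_NO₂/rate_Kr = √(M_Kr/M_NO₂) = √(83.80/46.01) = √1.821 = 1.35.

1.35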